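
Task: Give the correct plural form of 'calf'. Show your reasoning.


Apply rule: Change -f to -ves. 'calf' becomes 'calves'.

calves


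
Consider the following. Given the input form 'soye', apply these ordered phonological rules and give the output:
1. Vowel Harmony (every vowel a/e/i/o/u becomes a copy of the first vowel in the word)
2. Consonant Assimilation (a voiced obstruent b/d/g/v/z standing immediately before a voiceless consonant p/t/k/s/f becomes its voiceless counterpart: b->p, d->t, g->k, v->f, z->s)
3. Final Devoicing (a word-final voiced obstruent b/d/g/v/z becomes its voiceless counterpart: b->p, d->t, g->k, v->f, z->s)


Starting form: 'soye'
Rule 1: Vowel Harmony: all vowels become 'o' (matching first vowel). 'soye' -> 'soyo'
Rule 2: Consonant Assimilation: no voiced obstruent (b/d/g/v/z) stands immediately before a voiceless consonant (p/t/k/s/f). No change.
Rule 3: Final Devoicing: the word ends in the vowel 'o', not a consonant. No change.
Final form: 'soyo'

soyo


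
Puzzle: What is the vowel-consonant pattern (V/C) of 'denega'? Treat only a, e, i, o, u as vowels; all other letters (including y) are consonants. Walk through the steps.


Letter mapping: d = C, e = V, n = C, e = V, g = C, a = V.

CVCVCV


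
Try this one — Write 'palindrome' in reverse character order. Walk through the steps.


Reverse 'palindrome' character by character: 'emordnilap'.

emordnilap


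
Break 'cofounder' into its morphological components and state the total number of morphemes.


Step 1: Identify prefix: 'co' (meaning: together)
Step 2: Identify root: 'found'
Step 3: Identify suffix(es): 'er'
Decomposition: co- (prefix: together) + found (root) + -er (suffix: one who)
Total morphemes: 3

3 morphemes (co- (prefix: together) + found (root) + -er (suffix: one who))


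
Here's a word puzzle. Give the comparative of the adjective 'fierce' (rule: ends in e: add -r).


Apply comparative formation (ends in e: add -r): 'fierce' -> 'fiercer'.

fiercer


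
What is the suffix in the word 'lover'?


The word 'lover' = 'love' (root) + '-er' (suffix). The suffix is '-er'.

er


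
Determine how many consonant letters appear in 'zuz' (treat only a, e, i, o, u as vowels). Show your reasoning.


Consonants in 'zuz': z, z = 2 consonants.

2


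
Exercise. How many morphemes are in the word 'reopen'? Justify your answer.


Decomposition: re- (prefix) + open (root) = 2 morpheme(s)

2 morphemes


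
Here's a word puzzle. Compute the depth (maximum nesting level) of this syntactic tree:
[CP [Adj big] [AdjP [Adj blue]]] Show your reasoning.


Count bracket nesting levels:
'[' at pos 0: depth = 1
'[' at pos 4: depth = 2
'[' at pos 14: depth = 2
'[' at pos 20: depth = 3
Maximum depth reached: 3

3


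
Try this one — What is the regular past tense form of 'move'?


Apply rule: Add -d (word ends in -e). 'move' becomes 'moved'.

moved


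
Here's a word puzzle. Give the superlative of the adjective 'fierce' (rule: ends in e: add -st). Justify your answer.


Apply superlative formation (ends in e: add -st): 'fierce' -> 'fiercest'.

fiercest


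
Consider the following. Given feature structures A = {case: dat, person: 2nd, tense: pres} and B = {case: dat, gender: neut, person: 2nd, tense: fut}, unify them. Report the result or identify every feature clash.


Compare features:
case: A=dat vs B=dat -> unified: dat
gender: A=_ vs B=neut -> unified: neut
person: A=2nd vs B=2nd -> unified: 2nd
tense: A=pres vs B=fut -> CLASH
Clash detected on feature 'tense' (pres vs fut); unification fails.

CLASH on 'tense' (pres vs fut)


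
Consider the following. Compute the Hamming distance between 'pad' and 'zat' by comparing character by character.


Alignment:
Position 1: 'p' vs 'z' = DIFFER
Position 2: 'a' vs 'a' = match
Position 3: 'd' vs 't' = DIFFER
Total differences: 2

2


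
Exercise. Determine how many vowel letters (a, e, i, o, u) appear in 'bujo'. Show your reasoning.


Vowels in 'bujo': u, o = 2 vowels.

2


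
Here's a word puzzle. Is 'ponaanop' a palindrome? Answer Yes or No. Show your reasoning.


Forward: 'ponaanop'
Reversed: 'ponaanop'
They are identical.

Yes


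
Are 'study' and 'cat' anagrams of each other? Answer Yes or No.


Sorted letters of 'study': 'dstuy'
Sorted letters of 'cat': 'act'
They do not match.

No


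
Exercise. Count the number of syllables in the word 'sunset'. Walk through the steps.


Break 'sunset' into syllables: sun-set -> sun | set = 2 syllables

2 syllables


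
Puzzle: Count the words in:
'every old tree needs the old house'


Split into words: every | old | tree | needs | the | old | house = 7 words.

7


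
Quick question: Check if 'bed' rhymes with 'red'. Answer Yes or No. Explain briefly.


Rime (stressed vowel + following sounds) of 'bed': -ed = /ɛd/
Rime of 'red': -ed = /ɛd/
/ɛd/ and /ɛd/ are the same ending sound, so the words rhyme.

Yes


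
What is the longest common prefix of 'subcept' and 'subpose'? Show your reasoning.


Compare from the start: 3 characters match: 'sub'. Mismatch at position 4: 'c' vs 'p'.

sub


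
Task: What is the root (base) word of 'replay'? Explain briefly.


Remove prefix 're' from 'replay' to get root 'play'.

play


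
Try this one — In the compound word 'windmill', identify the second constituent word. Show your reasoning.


Split 'windmill' into 'wind' + 'mill'. The second part is 'mill'.

mill


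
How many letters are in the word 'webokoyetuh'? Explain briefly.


Spell out 'webokoyetuh' and number each letter: w(1), e(2), b(3), o(4), k(5), o(6), y(7), e(8), t(9), u(10), h(11). Total: 11 letters.

11


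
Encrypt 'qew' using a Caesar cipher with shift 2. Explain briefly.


Shift each letter by 2: q -> s, e -> g, w -> y. Result: 'sgy'.

sgy


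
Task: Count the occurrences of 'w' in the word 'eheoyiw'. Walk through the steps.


Letter 'w' in 'eheoyiw': found at position(s) 7 = 1 occurrence(s).

1


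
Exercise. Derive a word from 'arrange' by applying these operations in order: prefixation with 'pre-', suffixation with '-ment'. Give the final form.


Step 1: Add prefix 'pre-' to 'arrange' = 'prearrange'
Step 2: Add suffix '-ment' to 'prearrange' = 'prearrangement'

prearrangement


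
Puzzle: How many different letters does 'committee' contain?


Unique letters in 'committee': {c, e, i, m, o, t} = 6 distinct letters.

6


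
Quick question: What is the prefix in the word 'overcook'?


The word 'overcook' = 'over' (prefix) + 'cook' (root). The prefix is 'over'.

over


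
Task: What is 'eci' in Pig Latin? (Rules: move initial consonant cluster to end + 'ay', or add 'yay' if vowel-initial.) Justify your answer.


'eci' starts with a vowel, so add 'yay': 'eciyay'.

eciyay


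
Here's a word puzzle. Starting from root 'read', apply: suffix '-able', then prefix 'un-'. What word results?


Step 1: Add suffix '-able' to 'read' = 'readable'
Step 2: Add prefix 'un-' to 'readable' = 'unreadable'

unreadable


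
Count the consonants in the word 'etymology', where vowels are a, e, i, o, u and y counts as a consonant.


Consonants in 'etymology': t, y, m, l, g, y = 6 consonants.

6


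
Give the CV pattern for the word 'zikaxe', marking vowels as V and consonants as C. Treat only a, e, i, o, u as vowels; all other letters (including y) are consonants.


Letter mapping: z = C, i = V, k = C, a = V, x = C, e = V.

CVCVCV


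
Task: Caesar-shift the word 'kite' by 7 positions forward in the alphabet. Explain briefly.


Shift each letter by 7: k -> r, i -> p, t -> a, e -> l. Result: 'rpal'.

rpal


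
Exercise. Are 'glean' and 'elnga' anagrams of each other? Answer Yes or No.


Sorted letters of 'glean': 'aegln'
Sorted letters of 'elnga': 'aegln'
They match.

Yes


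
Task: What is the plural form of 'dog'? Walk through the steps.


Apply rule: Add -s. 'dog' becomes 'dogs'.

dogs


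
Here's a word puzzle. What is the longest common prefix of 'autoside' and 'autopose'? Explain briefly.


Compare from the start: 4 characters match: 'auto'. Mismatch at position 5: 's' vs 'p'.

auto


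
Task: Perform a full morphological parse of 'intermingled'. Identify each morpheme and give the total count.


Step 1: Identify prefix: 'inter' (meaning: between)
Step 2: Identify root: 'mingle'
Step 3: Identify suffix(es): 'ed'
Decomposition: inter- (prefix: between) + mingle (root) + -ed (suffix: past)
Total morphemes: 3

3 morphemes (inter- (prefix: between) + mingle (root) + -ed (suffix: past))


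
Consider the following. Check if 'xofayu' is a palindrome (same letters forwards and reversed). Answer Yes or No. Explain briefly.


Forward: 'xofayu'
Reversed: 'uyafox'
They differ.

No


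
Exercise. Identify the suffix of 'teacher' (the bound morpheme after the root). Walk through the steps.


The word 'teacher' = 'teach' (root) + '-er' (suffix). The suffix is '-er'.

er


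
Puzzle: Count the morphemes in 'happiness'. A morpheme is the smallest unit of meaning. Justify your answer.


Decomposition: happy (root) + -ness (suffix) = 2 morpheme(s)

2 morphemes


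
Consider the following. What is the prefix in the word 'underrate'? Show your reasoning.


The word 'underrate' = 'under' (prefix) + 'rate' (root). The prefix is 'under'.

under


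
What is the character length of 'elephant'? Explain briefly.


Spell out 'elephant' and number each letter: e(1), l(2), e(3), p(4), h(5), a(6), n(7), t(8). Total: 8 letters.

8


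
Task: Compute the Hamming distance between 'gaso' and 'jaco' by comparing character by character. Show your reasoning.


Alignment:
Position 1: 'g' vs 'j' = DIFFER
Position 2: 'a' vs 'a' = match
Position 3: 's' vs 'c' = DIFFER
Position 4: 'o' vs 'o' = match
Total differences: 2

2


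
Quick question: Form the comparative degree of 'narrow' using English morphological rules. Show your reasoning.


Apply comparative formation (add -er): 'narrow' -> 'narrower'.

narrower


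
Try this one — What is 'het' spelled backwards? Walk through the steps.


Reverse 'het' character by character: 'teh'.

teh


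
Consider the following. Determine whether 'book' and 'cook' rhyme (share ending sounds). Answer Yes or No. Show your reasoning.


Rime (stressed vowel + following sounds) of 'book': -ook = /ʊk/
Rime of 'cook': -ook = /ʊk/
/ʊk/ and /ʊk/ are the same ending sound, so the words rhyme.

Yes


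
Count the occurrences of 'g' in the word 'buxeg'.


Letter 'g' in 'buxeg': found at position(s) 5 = 1 occurrence(s).

1


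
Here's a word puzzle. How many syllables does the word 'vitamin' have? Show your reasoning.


Break 'vitamin' into syllables: vi-ta-min -> vi | ta | min = 3 syllables

3 syllables


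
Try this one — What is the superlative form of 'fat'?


Apply superlative formation (double final consonant, add -est): 'fat' -> 'fattest'.

fattest


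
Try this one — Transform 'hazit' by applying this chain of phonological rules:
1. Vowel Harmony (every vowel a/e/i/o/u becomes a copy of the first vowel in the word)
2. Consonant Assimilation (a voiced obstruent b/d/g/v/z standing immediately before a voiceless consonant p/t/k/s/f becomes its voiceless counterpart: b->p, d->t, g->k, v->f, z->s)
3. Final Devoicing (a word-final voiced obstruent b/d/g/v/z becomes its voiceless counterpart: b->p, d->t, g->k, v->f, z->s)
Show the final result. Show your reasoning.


Starting form: 'hazit'
Rule 1: Vowel Harmony: all vowels become 'a' (matching first vowel). 'hazit' -> 'hazat'
Rule 2: Consonant Assimilation: no voiced obstruent (b/d/g/v/z) stands immediately before a voiceless consonant (p/t/k/s/f). No change.
Rule 3: Final Devoicing: final consonant 't' is not one of the voiced obstruents b/d/g/v/z. No change.
Final form: 'hazat'

hazat


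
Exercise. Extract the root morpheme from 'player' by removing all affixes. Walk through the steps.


Remove suffix '-er' from 'player' to get root 'play'.

play


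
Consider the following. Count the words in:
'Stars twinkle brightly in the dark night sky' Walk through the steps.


Split into words: Stars | twinkle | brightly | in | the | dark | night | sky = 8 words.

8


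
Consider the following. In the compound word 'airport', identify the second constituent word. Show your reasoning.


Split 'airport' into 'air' + 'port'. The second part is 'port'.

port


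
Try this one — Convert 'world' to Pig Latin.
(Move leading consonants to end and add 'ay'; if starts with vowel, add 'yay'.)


'world': move consonant cluster 'w' to end and add 'ay': 'orldway'.

orldway


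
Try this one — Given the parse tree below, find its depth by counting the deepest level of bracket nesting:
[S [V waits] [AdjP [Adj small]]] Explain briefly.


Count bracket nesting levels:
'[' at pos 0: depth = 1
'[' at pos 3: depth = 2
'[' at pos 13: depth = 2
'[' at pos 19: depth = 3
Maximum depth reached: 3

3


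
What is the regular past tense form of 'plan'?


Apply rule: Double final consonant and add -ed. 'plan' becomes 'planned'.

planned


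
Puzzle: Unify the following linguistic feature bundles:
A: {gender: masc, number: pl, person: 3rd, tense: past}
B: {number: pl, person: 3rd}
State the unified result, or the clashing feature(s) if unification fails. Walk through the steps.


Compare features:
gender: A=masc vs B=_ -> unified: masc
number: A=pl vs B=pl -> unified: pl
person: A=3rd vs B=3rd -> unified: 3rd
tense: A=past vs B=_ -> unified: past
No clashes found.

Unified: {gender: masc, number: pl, person: 3rd, tense: past}


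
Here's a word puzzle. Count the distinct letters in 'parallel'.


Unique letters in 'parallel': {a, e, l, p, r} = 5 distinct letters.

5


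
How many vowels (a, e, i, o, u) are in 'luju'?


Vowels in 'luju': u, u = 2 vowels.

2


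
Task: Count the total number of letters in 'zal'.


Spell out 'zal' and number each letter: z(1), a(2), l(3). Total: 3 letters.

3


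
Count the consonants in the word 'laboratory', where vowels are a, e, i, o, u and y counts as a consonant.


Consonants in 'laboratory': l, b, r, t, r, y = 6 consonants.

6


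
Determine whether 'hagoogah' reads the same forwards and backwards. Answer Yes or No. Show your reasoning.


Forward: 'hagoogah'
Reversed: 'hagoogah'
They are identical.

Yes


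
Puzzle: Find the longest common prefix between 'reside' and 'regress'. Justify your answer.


Compare from the start: 2 characters match: 're'. Mismatch at position 3: 's' vs 'g'.

re


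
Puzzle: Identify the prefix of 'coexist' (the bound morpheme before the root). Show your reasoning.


The word 'coexist' = 'co' (prefix) + 'exist' (root). The prefix is 'co'.

co


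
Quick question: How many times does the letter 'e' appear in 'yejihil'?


Letter 'e' in 'yejihil': found at position(s) 2 = 1 occurrence(s).

1


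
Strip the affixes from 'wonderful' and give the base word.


Remove suffix '-ful' from 'wonderful' to get root 'wonder'.

wonder


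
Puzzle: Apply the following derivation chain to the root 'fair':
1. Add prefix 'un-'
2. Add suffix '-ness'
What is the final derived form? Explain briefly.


Step 1: Add prefix 'un-' to 'fair' = 'unfair'
Step 2: Add suffix '-ness' to 'unfair' = 'unfairness'

unfairness


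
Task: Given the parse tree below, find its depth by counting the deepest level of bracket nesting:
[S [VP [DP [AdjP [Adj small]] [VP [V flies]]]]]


Count bracket nesting levels:
'[' at pos 0: depth = 1
'[' at pos 3: depth = 2
'[' at pos 7: depth = 3
'[' at pos 11: depth = 4
'[' at pos 17: depth = 5
'[' at pos 30: depth = 4
'[' at pos 34: depth = 5
Maximum depth reached: 5

5


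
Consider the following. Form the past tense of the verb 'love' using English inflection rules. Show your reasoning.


Apply rule: Add -d (word ends in -e). 'love' becomes 'loved'.

loved


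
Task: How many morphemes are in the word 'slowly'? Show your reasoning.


Decomposition: slow (root) + -ly (suffix) = 2 morpheme(s)

2 morphemes


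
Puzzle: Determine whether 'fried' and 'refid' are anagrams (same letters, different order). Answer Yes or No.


Sorted letters of 'fried': 'defir'
Sorted letters of 'refid': 'defir'
They match.

Yes


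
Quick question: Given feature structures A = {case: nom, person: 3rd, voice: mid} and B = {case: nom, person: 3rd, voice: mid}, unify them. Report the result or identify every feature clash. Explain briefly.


Compare features:
case: A=nom vs B=nom -> unified: nom
person: A=3rd vs B=3rd -> unified: 3rd
voice: A=mid vs B=mid -> unified: mid
No clashes found.

Unified: {case: nom, person: 3rd, voice: mid}


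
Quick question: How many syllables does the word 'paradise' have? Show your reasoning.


Break 'paradise' into syllables: par-a-dise -> par | a | dise = 3 syllables

3 syllables


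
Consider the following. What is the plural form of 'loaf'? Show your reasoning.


Apply rule: Change -f to -ves. 'loaf' becomes 'loaves'.

loaves


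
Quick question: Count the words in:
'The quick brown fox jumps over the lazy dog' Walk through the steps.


Split into words: The | quick | brown | fox | jumps | over | the | lazy | dog = 9 words.

9


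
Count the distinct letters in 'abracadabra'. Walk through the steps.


Unique letters in 'abracadabra': {a, b, c, d, r} = 5 distinct letters.

5


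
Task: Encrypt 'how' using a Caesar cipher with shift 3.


Shift each letter by 3: h -> k, o -> r, w -> z. Result: 'krz'.

krz


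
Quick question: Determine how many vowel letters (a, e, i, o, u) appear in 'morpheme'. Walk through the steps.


Vowels in 'morpheme': o, e, e = 3 vowels.

3


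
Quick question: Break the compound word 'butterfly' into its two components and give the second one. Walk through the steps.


Split 'butterfly' into 'butter' + 'fly'. The second part is 'fly'.

fly


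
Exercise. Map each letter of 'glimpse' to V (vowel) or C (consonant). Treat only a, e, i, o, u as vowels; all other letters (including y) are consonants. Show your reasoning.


Letter mapping: g = C, l = C, i = V, m = C, p = C, s = C, e = V.

CCVCCCV


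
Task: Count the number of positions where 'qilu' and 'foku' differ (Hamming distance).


Alignment:
Position 1: 'q' vs 'f' = DIFFER
Position 2: 'i' vs 'o' = DIFFER
Position 3: 'l' vs 'k' = DIFFER
Position 4: 'u' vs 'u' = match
Total differences: 3

3


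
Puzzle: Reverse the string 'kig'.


Reverse 'kig' character by character: 'gik'.

gik


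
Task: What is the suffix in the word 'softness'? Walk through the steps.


The word 'softness' = 'soft' (root) + '-ness' (suffix). The suffix is '-ness'.

ness


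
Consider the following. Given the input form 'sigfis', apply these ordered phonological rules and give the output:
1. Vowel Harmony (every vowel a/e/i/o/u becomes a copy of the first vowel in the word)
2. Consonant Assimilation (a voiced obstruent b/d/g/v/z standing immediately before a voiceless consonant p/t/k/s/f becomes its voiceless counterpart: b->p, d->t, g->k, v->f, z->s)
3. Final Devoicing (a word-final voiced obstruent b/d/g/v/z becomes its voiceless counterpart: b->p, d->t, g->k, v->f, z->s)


Starting form: 'sigfis'
Rule 1: Vowel Harmony: all vowels already match. No change.
Rule 2: Consonant Assimilation: voiced obstruent before voiceless consonant becomes voiceless ('gf' -> 'kf'). 'sigfis' -> 'sikfis'
Rule 3: Final Devoicing: final consonant 's' is not one of the voiced obstruents b/d/g/v/z. No change.
Final form: 'sikfis'

sikfis


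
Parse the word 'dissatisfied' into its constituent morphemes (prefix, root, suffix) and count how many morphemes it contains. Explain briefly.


Step 1: Identify prefix: 'dis' (meaning: not/apart)
Step 2: Identify root: 'satisfy'
Step 3: Identify suffix(es): 'ed'
Decomposition: dis- (prefix: not/apart) + satisfy (root) + -ed (suffix: past)
Total morphemes: 3

3 morphemes (dis- (prefix: not/apart) + satisfy (root) + -ed (suffix: past))


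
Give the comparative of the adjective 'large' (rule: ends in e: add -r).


Apply comparative formation (ends in e: add -r): 'large' -> 'larger'.

larger


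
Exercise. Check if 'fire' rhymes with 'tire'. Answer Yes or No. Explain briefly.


Rime (stressed vowel + following sounds) of 'fire': -ire = /aɪər/
Rime of 'tire': -ire = /aɪər/
/aɪər/ and /aɪər/ are the same ending sound, so the words rhyme.

Yes


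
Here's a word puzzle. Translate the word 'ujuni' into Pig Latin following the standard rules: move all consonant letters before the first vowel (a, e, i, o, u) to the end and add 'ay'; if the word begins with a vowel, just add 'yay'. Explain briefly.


'ujuni' starts with a vowel, so add 'yay': 'ujuniyay'.

ujuniyay


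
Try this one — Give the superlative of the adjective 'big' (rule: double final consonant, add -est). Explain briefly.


Apply superlative formation (double final consonant, add -est): 'big' -> 'biggest'.

biggest


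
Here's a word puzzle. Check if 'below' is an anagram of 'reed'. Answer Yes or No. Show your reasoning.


Sorted letters of 'below': 'below'
Sorted letters of 'reed': 'deer'
They do not match.

No


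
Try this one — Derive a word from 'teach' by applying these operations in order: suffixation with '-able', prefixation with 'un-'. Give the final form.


Step 1: Add suffix '-able' to 'teach' = 'teachable'
Step 2: Add prefix 'un-' to 'teachable' = 'unteachable'

unteachable


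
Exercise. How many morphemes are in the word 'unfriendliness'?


Decomposition: un- (prefix) + friend (root) + -ly (suffix) + -ness (suffix) = 4 morpheme(s)

4 morphemes


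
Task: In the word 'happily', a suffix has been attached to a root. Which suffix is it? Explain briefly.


The word 'happily' = 'happy' (root) + '-ly' (suffix). The suffix is '-ly'.

ly


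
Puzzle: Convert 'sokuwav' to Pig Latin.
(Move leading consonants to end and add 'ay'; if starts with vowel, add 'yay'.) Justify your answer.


'sokuwav': move consonant cluster 's' to end and add 'ay': 'okuwavsay'.

okuwavsay


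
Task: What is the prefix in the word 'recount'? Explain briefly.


The word 'recount' = 're' (prefix) + 'count' (root). The prefix is 're'.

re


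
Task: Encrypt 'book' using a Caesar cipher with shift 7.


Shift each letter by 7: b -> i, o -> v, o -> v, k -> r. Result: 'ivvr'.

ivvr


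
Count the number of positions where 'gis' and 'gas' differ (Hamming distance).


Alignment:
Position 1: 'g' vs 'g' = match
Position 2: 'i' vs 'a' = DIFFER
Position 3: 's' vs 's' = match
Total differences: 1

1


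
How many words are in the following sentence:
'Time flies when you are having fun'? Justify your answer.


Split into words: Time | flies | when | you | are | having | fun = 7 words.

7


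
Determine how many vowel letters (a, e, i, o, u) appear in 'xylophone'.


Vowels in 'xylophone': o, o, e = 3 vowels.

3


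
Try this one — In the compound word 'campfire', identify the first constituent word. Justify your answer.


Split 'campfire' into 'camp' + 'fire'. The first part is 'camp'.

camp


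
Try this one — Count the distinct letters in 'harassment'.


Unique letters in 'harassment': {a, e, h, m, n, r, s, t} = 8 distinct letters.

8


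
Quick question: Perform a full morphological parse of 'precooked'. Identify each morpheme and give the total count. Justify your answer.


Step 1: Identify prefix: 'pre' (meaning: before)
Step 2: Identify root: 'cook'
Step 3: Identify suffix(es): 'ed'
Decomposition: pre- (prefix: before) + cook (root) + -ed (suffix: past)
Total morphemes: 3

3 morphemes (pre- (prefix: before) + cook (root) + -ed (suffix: past))


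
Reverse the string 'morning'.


Reverse 'morning' character by character: 'gninrom'.

gninrom


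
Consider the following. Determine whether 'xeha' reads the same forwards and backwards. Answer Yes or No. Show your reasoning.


Forward: 'xeha'
Reversed: 'ahex'
They differ.

No


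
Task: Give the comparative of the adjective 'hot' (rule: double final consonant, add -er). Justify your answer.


Apply comparative formation (double final consonant, add -er): 'hot' -> 'hotter'.

hotter


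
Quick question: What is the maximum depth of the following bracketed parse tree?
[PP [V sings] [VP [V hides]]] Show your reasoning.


Count bracket nesting levels:
'[' at pos 0: depth = 1
'[' at pos 4: depth = 2
'[' at pos 14: depth = 2
'[' at pos 18: depth = 3
Maximum depth reached: 3

3


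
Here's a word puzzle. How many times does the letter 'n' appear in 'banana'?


Letter 'n' in 'banana': found at position(s) 3, 5 = 2 occurrence(s).

2


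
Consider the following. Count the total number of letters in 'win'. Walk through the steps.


Spell out 'win' and number each letter: w(1), i(2), n(3). Total: 3 letters.

3


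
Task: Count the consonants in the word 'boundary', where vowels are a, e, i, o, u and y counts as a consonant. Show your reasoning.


Consonants in 'boundary': b, n, d, r, y = 5 consonants.

5


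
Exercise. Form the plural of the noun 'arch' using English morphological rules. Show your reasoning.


Apply rule: Add -es (sibilant/fricative ending). 'arch' becomes 'arches'.

arches


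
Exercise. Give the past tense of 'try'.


Apply rule: Change -y to -ied. 'try' becomes 'tried'.

tried


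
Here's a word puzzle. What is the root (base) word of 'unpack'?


Remove prefix 'un' from 'unpack' to get root 'pack'.

pack


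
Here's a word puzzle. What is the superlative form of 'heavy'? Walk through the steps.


Apply superlative formation (consonant + y: change y to i, add -est): 'heavy' -> 'heaviest'.

heaviest


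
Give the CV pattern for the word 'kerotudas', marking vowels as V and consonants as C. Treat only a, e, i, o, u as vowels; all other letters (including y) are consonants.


Letter mapping: k = C, e = V, r = C, o = V, t = C, u = V, d = C, a = V, s = C.

CVCVCVCVC


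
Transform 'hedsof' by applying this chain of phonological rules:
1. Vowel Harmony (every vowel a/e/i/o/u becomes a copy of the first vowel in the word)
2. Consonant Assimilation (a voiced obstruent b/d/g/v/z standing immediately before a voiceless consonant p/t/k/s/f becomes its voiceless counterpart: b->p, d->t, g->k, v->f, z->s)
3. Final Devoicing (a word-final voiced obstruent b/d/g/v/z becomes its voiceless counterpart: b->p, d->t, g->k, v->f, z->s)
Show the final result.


Starting form: 'hedsof'
Rule 1: Vowel Harmony: all vowels become 'e' (matching first vowel). 'hedsof' -> 'hedsef'
Rule 2: Consonant Assimilation: voiced obstruent before voiceless consonant becomes voiceless ('ds' -> 'ts'). 'hedsef' -> 'hetsef'
Rule 3: Final Devoicing: final consonant 'f' is not one of the voiced obstruents b/d/g/v/z. No change.
Final form: 'hetsef'

hetsef


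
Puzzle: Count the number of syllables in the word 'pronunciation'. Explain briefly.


Break 'pronunciation' into syllables: pro-nun-ci-a-tion -> pro | nun | ci | a | tion = 5 syllables

5 syllables


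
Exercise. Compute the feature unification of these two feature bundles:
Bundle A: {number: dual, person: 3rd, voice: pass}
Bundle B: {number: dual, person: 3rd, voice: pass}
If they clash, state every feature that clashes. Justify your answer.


Compare features:
number: A=dual vs B=dual -> unified: dual
person: A=3rd vs B=3rd -> unified: 3rd
voice: A=pass vs B=pass -> unified: pass
No clashes found.

Unified: {number: dual, person: 3rd, voice: pass}


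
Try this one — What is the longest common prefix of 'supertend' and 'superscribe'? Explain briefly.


Compare from the start: 5 characters match: 'super'. Mismatch at position 6: 't' vs 's'.

super


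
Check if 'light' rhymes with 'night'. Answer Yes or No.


Rime (stressed vowel + following sounds) of 'light': -ight = /aɪt/
Rime of 'night': -ight = /aɪt/
/aɪt/ and /aɪt/ are the same ending sound, so the words rhyme.

Yes


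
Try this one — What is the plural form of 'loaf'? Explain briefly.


Apply rule: Change -f to -ves. 'loaf' becomes 'loaves'.

loaves


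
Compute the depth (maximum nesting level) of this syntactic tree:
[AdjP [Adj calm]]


Count bracket nesting levels:
'[' at pos 0: depth = 1
'[' at pos 6: depth = 2
Maximum depth reached: 2

2


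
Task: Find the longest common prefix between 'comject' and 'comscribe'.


Compare from the start: 3 characters match: 'com'. Mismatch at position 4: 'j' vs 's'.

com


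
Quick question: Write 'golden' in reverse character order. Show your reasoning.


Reverse 'golden' character by character: 'nedlog'.

nedlog


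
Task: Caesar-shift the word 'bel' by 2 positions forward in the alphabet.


Shift each letter by 2: b -> d, e -> g, l -> n. Result: 'dgn'.

dgn


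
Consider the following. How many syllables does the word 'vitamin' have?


Break 'vitamin' into syllables: vi-ta-min -> vi | ta | min = 3 syllables

3 syllables


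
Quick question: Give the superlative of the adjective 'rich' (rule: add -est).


Apply superlative formation (add -est): 'rich' -> 'richest'.

richest


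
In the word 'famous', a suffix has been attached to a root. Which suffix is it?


The word 'famous' = 'fame' (root) + '-ous' (suffix). The suffix is '-ous'.

ous


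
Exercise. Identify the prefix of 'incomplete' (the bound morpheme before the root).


The word 'incomplete' = 'in' (prefix) + 'complete' (root). The prefix is 'in'.

in


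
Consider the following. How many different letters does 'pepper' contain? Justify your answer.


Unique letters in 'pepper': {e, p, r} = 3 distinct letters.

3


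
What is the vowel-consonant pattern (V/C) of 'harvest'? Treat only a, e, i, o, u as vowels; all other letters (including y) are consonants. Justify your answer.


Letter mapping: h = C, a = V, r = C, v = C, e = V, s = C, t = C.

CVCCVCC


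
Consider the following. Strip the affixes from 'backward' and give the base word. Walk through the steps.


Remove suffix '-ward' from 'backward' to get root 'back'.

back


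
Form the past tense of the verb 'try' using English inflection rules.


Apply rule: Change -y to -ied. 'try' becomes 'tried'.

tried


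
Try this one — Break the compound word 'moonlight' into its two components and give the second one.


Split 'moonlight' into 'moon' + 'light'. The second part is 'light'.

light


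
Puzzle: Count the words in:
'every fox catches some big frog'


Split into words: every | fox | catches | some | big | frog = 6 words.

6


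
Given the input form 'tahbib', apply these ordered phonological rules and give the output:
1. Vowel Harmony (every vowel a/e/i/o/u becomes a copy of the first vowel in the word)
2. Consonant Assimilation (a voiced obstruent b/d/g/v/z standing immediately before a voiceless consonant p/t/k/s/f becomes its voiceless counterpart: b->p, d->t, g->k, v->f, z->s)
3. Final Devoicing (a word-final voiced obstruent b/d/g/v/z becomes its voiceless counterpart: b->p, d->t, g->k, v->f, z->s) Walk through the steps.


Starting form: 'tahbib'
Rule 1: Vowel Harmony: all vowels become 'a' (matching first vowel). 'tahbib' -> 'tahbab'
Rule 2: Consonant Assimilation: no voiced obstruent (b/d/g/v/z) stands immediately before a voiceless consonant (p/t/k/s/f). No change.
Rule 3: Final Devoicing: word-final voiced obstruent 'b' becomes voiceless 'p'. 'tahbab' -> 'tahbap'
Final form: 'tahbap'

tahbap


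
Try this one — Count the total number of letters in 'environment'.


Spell out 'environment' and number each letter: e(1), n(2), v(3), i(4), r(5), o(6), n(7), m(8), e(9), n(10), t(11). Total: 11 letters.

11


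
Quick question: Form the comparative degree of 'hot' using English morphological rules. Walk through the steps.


Apply comparative formation (double final consonant, add -er): 'hot' -> 'hotter'.

hotter


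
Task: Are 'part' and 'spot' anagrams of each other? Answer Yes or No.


Sorted letters of 'part': 'aprt'
Sorted letters of 'spot': 'opst'
They do not match.

No


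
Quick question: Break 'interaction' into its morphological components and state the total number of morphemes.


Step 1: Identify prefix: 'inter' (meaning: between)
Step 2: Identify root: 'act'
Step 3: Identify suffix(es): 'ion'
Decomposition: inter- (prefix: between) + act (root) + -ion (suffix: act of)
Total morphemes: 3

3 morphemes (inter- (prefix: between) + act (root) + -ion (suffix: act of))


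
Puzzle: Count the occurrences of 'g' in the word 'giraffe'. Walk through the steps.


Letter 'g' in 'giraffe': found at position(s) 1 = 1 occurrence(s).

1


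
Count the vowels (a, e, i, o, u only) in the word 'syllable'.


Vowels in 'syllable': a, e = 2 vowels.

2


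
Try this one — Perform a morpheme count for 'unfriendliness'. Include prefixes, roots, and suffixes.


Decomposition: un- (prefix) + friend (root) + -ly (suffix) + -ness (suffix) = 4 morpheme(s)

4 morphemes


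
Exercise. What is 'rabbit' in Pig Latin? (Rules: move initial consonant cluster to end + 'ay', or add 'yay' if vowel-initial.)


'rabbit': move consonant cluster 'r' to end and add 'ay': 'abbitray'.

abbitray


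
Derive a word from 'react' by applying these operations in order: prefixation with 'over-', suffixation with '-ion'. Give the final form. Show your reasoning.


Step 1: Add prefix 'over-' to 'react' = 'overreact'
Step 2: Add suffix '-ion' to 'overreact' = 'overreaction'

overreaction


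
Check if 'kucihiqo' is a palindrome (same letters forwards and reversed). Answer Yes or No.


Forward: 'kucihiqo'
Reversed: 'oqihicuk'
They differ.

No


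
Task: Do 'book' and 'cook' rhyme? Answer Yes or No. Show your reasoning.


Rime (stressed vowel + following sounds) of 'book': -ook = /ʊk/
Rime of 'cook': -ook = /ʊk/
/ʊk/ and /ʊk/ are the same ending sound, so the words rhyme.

Yes


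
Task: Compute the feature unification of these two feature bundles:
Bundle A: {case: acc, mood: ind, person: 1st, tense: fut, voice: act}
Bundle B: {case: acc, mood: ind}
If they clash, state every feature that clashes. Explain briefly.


Compare features:
case: A=acc vs B=acc -> unified: acc
mood: A=ind vs B=ind -> unified: ind
person: A=1st vs B=_ -> unified: 1st
tense: A=fut vs B=_ -> unified: fut
voice: A=act vs B=_ -> unified: act
No clashes found.

Unified: {case: acc, mood: ind, person: 1st, tense: fut, voice: act}


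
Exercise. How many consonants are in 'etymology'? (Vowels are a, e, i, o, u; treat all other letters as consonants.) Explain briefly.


Consonants in 'etymology': t, y, m, l, g, y = 6 consonants.

6


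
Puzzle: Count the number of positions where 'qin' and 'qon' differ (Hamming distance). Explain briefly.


Alignment:
Position 1: 'q' vs 'q' = match
Position 2: 'i' vs 'o' = DIFFER
Position 3: 'n' vs 'n' = match
Total differences: 1

1


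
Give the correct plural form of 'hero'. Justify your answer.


Apply rule: Add -es (consonant + o). 'hero' becomes 'heroes'.

heroes


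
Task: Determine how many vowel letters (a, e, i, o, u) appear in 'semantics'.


Vowels in 'semantics': e, a, i = 3 vowels.

3


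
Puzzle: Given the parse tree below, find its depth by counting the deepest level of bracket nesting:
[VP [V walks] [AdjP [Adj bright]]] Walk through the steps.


Count bracket nesting levels:
'[' at pos 0: depth = 1
'[' at pos 4: depth = 2
'[' at pos 14: depth = 2
'[' at pos 20: depth = 3
Maximum depth reached: 3

3


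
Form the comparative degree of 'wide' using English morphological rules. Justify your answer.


Apply comparative formation (ends in e: add -r): 'wide' -> 'wider'.

wider


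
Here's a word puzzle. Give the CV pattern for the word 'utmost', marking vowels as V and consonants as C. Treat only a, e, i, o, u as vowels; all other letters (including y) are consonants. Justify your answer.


Letter mapping: u = V, t = C, m = C, o = V, s = C, t = C.

VCCVCC


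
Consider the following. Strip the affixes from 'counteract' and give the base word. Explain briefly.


Remove prefix 'counter' from 'counteract' to get root 'act'.

act


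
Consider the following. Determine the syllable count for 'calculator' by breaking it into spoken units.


Break 'calculator' into syllables: cal-cu-la-tor -> cal | cu | la | tor = 4 syllables

4 syllables


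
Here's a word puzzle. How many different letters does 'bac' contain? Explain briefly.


Unique letters in 'bac': {a, b, c} = 3 distinct letters.

3


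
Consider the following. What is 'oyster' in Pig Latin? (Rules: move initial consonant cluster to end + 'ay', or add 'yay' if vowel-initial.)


'oyster' starts with a vowel, so add 'yay': 'oysteryay'.

oysteryay


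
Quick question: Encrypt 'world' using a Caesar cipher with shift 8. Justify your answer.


Shift each letter by 8: w -> e, o -> w, r -> z, l -> t, d -> l. Result: 'ewztl'.

ewztl


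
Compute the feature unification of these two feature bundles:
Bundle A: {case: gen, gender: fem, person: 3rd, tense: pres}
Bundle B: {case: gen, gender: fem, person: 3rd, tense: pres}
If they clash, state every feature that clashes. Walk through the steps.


Compare features:
case: A=gen vs B=gen -> unified: gen
gender: A=fem vs B=fem -> unified: fem
person: A=3rd vs B=3rd -> unified: 3rd
tense: A=pres vs B=pres -> unified: pres
No clashes found.

Unified: {case: gen, gender: fem, person: 3rd, tense: pres}


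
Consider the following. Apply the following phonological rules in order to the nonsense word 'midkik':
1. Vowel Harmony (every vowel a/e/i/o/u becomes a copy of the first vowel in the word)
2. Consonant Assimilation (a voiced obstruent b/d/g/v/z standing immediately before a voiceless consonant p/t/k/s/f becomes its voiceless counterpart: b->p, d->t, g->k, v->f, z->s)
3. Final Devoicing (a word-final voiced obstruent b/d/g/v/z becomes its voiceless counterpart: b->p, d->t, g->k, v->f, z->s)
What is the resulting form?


Starting form: 'midkik'
Rule 1: Vowel Harmony: all vowels already match. No change.
Rule 2: Consonant Assimilation: voiced obstruent before voiceless consonant becomes voiceless ('dk' -> 'tk'). 'midkik' -> 'mitkik'
Rule 3: Final Devoicing: final consonant 'k' is not one of the voiced obstruents b/d/g/v/z. No change.
Final form: 'mitkik'

mitkik


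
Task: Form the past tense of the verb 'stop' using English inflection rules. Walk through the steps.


Apply rule: Double final consonant and add -ed. 'stop' becomes 'stopped'.

stopped


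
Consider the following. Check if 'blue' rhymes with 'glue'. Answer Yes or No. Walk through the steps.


Rime (stressed vowel + following sounds) of 'blue': -ue = /uː/
Rime of 'glue': -ue = /uː/
/uː/ and /uː/ are the same ending sound, so the words rhyme.

Yes


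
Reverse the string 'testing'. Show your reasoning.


Reverse 'testing' character by character: 'gnitset'.

gnitset


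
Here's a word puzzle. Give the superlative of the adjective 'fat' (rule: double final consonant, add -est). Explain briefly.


Apply superlative formation (double final consonant, add -est): 'fat' -> 'fattest'.

fattest


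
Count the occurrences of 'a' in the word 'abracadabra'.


Letter 'a' in 'abracadabra': found at position(s) 1, 4, 6, 8, 11 = 5 occurrence(s).

5


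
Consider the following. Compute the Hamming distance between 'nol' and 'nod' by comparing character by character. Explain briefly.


Alignment:
Position 1: 'n' vs 'n' = match
Position 2: 'o' vs 'o' = match
Position 3: 'l' vs 'd' = DIFFER
Total differences: 1

1
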